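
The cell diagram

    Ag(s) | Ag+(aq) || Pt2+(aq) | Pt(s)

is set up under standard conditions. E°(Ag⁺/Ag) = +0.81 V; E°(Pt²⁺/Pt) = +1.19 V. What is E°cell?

By convention the left-hand electrode in cell notation is the anode (oxidation) and the right-hand electrode is the cathode (reduction).
E°cell = E°(right) − E°(left) = +1.19 − (+0.81) = +0.38 V.

+0.38 V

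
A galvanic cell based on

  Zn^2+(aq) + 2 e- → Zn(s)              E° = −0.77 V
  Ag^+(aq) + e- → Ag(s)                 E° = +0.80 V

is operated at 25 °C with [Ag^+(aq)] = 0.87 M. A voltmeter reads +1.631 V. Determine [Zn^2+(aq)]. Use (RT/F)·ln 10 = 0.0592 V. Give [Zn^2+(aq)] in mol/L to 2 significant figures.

0.0066 M

The Ag⁺/Ag couple has the larger reduction potential, so it is the cathode: E°cell = +0.80 − (−0.77) = +1.57 V and n = 2.
From the Nernst equation, log Q = n(E° − E)/0.0592 = 2·(+1.57 − (+1.631))/0.0592 = −2.061.
The balanced reaction is 2 Ag^+(aq) + Zn(s) → 2 Ag(s) + Zn^2+(aq), so Q = [Zn^2+(aq)] / [Ag^+(aq)]^2.
Substituting the known concentrations and solving, log [Zn^2+(aq)] = −2.182 and [Zn^2+(aq)] = 0.0066 M.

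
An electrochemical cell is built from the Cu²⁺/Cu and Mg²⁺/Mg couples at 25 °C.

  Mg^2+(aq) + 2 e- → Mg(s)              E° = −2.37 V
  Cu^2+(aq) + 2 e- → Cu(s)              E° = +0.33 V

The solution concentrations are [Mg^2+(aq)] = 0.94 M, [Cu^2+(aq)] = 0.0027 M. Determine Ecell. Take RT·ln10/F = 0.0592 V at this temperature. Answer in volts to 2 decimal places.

The Cu²⁺/Cu couple has the more positive E°, so it is the cathode; Mg²⁺/Mg is the anode.
The standard potential is +0.33 − (−2.37) = +2.70 V and the balanced reaction transfers n = 2 electrons.
Balancing gives Cu^2+(aq) + Mg(s) → Cu(s) + Mg^2+(aq); hence Q = [Mg^2+(aq)] / [Cu^2+(aq)] = 348 (log Q = 2.542).
Applying E = E° − (RT ln10/nF)·log Q gives +2.70 − (0.0592/2)(2.542) = +2.62 V.

+2.62 V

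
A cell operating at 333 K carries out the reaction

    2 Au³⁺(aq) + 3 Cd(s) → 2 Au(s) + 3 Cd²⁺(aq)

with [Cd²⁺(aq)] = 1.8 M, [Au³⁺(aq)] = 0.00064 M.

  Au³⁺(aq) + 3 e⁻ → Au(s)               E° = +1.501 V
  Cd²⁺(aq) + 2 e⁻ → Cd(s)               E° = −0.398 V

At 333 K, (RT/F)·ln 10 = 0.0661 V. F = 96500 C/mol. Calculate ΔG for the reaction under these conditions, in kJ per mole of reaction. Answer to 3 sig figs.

−1050 kJ/mol

The standard cell potential is +1.501 − (−0.398) = +1.899 V, with n = 6 electrons in the balanced equation.
Here Q = [Cd²⁺(aq)]^3 / [Au³⁺(aq)]^2 = 1.42×10^7 (log Q = 7.153), giving E = +1.899 − (0.0661/6)·(7.153) = +1.8202 V.
Finally ΔG = −nFE = −(6)(96500 C/mol)(+1.8202 V) = −1050 kJ/mol.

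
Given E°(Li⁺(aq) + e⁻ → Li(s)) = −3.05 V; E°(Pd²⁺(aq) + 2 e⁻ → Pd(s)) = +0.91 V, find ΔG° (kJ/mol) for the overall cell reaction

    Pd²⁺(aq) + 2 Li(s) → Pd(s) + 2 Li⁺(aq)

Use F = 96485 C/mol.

In the reaction as written Pd²⁺(aq) is reduced, so the Pd²⁺/Pd couple is the cathode and Li⁺/Li is the anode.
E°cell = +0.91 − (−3.05) = +3.96 V; balancing electrons gives n = 2.
ΔG° = −nFE°cell = −(2)(96485)(+3.96) J/mol = −764 kJ/mol.

−764 kJ/mol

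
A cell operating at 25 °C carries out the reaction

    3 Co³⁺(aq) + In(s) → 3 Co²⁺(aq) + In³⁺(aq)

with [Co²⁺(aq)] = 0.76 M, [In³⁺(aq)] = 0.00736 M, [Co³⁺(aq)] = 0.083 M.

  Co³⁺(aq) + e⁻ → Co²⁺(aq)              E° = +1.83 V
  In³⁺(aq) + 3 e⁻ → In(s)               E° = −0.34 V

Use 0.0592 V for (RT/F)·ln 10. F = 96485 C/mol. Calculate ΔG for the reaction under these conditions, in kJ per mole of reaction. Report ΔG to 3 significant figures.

E°cell = +1.83 − (−0.34) = +2.17 V; the balanced reaction transfers n = 3 electrons.
Q = ([Co²⁺(aq)]^3·[In³⁺(aq)]) / [Co³⁺(aq)]^3 = 5.65, so log Q = 0.752 and E = +2.17 − (0.0592/3)(0.752) = +2.1552 V.
Finally ΔG = −nFE = −(3)(96485 C/mol)(+2.1552 V) = −624 kJ/mol.

−624 kJ/mol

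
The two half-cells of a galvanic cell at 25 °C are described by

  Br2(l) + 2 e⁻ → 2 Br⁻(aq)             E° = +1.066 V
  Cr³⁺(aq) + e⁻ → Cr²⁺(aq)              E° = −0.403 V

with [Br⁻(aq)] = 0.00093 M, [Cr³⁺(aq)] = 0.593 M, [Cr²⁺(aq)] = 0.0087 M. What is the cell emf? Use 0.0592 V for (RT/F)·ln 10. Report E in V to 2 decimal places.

Since E°(Br₂/Br⁻) > E°(Cr³⁺/Cr²⁺), Br₂/Br⁻ serves as the cathode.
The standard potential is +1.066 − (−0.403) = +1.469 V and the balanced reaction transfers n = 2 electrons.
Balancing gives Br2(l) + 2 Cr²⁺(aq) → 2 Br⁻(aq) + 2 Cr³⁺(aq); hence Q = ([Br⁻(aq)]^2·[Cr³⁺(aq)]^2) / [Cr²⁺(aq)]^2 = 0.00402 (log Q = −2.396).
By the Nernst equation, E = +1.469 − (0.0592/2)·(−2.396) = +1.54 V.

+1.54 V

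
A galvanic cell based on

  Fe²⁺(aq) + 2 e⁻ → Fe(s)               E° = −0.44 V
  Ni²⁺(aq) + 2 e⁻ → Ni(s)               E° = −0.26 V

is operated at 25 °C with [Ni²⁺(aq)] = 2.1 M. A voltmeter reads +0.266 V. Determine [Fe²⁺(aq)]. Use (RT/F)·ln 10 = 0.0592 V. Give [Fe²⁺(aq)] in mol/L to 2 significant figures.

The Ni²⁺/Ni couple has the larger reduction potential, so it is the cathode: E°cell = −0.26 − (−0.44) = +0.18 V and n = 2.
Rearranging E = E° − (0.0592/n)·log Q gives log Q = 2(+0.18 − (+0.266))/0.0592 = −2.905.
Balancing electrons gives Ni²⁺(aq) + Fe(s) → Ni(s) + Fe²⁺(aq); thus Q = [Fe²⁺(aq)] / [Ni²⁺(aq)].
Isolating [Fe²⁺(aq)] in Q = 10^{−2.905} yields log [Fe²⁺(aq)] = −2.583, i.e. 0.0026 M.

0.0026 M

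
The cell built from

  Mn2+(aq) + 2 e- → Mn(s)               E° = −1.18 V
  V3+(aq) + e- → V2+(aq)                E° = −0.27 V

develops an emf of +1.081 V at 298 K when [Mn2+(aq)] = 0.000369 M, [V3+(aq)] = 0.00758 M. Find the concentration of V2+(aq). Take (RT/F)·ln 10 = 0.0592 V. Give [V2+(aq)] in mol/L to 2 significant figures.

0.00051 M

With V³⁺/V²⁺ at the cathode and Mn²⁺/Mn at the anode, E°cell = −0.27 − (−1.18) = +0.91 V (n = 2).
Rearranging E = E° − (0.0592/n)·log Q gives log Q = 2(+0.91 − (+1.081))/0.0592 = −5.777.
Balancing electrons gives 2 V3+(aq) + Mn(s) → 2 V2+(aq) + Mn2+(aq); thus Q = ([V2+(aq)]^2·[Mn2+(aq)]) / [V3+(aq)]^2.
Substituting the known concentrations and solving, log [V2+(aq)] = −3.292 and [V2+(aq)] = 0.00051 M.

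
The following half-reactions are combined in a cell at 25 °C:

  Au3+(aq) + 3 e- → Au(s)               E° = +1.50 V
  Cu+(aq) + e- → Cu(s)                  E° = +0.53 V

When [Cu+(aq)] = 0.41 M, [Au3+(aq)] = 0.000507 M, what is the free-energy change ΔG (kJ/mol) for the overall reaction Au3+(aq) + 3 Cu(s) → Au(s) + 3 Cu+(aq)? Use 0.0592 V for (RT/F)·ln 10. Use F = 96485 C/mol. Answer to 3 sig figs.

The standard cell potential is +1.50 − (+0.53) = +0.97 V, with n = 3 electrons in the balanced equation.
Here Q = [Cu+(aq)]^3 / [Au3+(aq)] = 136 (log Q = 2.133), giving E = +0.97 − (0.0592/3)·(2.133) = +0.9279 V.
ΔG = −nFE = −(3)(96485)(+0.9279) J/mol = −269 kJ/mol.

−269 kJ/mol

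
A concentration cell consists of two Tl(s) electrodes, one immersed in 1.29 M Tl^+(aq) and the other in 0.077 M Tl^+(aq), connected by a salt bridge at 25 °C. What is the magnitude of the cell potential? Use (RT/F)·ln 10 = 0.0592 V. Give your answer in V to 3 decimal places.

For a concentration cell E°cell = 0, since both electrodes use the same couple.
The compartment with the higher Tl^+(aq) concentration (1.29 M) acts as the cathode; ions are reduced there and produced at the dilute (0.077 M) anode.
With n = 1, Ecell = −(0.0592/1)·log([dilute]/[conc]) = −(0.0592/1)·log(0.077/1.29) = +0.072 V.

0.072 V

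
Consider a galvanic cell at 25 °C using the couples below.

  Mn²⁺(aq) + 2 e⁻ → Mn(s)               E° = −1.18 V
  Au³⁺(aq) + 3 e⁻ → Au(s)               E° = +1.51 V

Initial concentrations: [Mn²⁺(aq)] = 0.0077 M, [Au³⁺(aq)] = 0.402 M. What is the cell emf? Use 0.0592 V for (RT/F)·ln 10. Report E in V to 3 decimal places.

Since E°(Au³⁺/Au) > E°(Mn²⁺/Mn), Au³⁺/Au serves as the cathode.
E°cell = E°cat − E°an = +1.51 − (−1.18) = +2.69 V; n = 6.
Balancing gives 2 Au³⁺(aq) + 3 Mn(s) → 2 Au(s) + 3 Mn²⁺(aq); hence Q = [Mn²⁺(aq)]^3 / [Au³⁺(aq)]^2 = 2.83×10^−6 (log Q = −5.549).
Applying E = E° − (RT ln10/nF)·log Q gives +2.69 − (0.0592/6)(−5.549) = +2.745 V.

+2.745 V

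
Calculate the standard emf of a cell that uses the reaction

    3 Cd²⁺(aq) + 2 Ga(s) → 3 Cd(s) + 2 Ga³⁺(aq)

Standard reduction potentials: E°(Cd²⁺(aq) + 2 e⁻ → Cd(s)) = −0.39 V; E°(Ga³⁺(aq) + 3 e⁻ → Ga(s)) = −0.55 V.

Cd²⁺(aq) gains electrons, so the Cd²⁺/Cd couple is the cathode; the Ga³⁺/Ga couple is the anode.
E°cell = E°(cathode) − E°(anode) = −0.39 − (−0.55) = +0.16 V.

+0.16 V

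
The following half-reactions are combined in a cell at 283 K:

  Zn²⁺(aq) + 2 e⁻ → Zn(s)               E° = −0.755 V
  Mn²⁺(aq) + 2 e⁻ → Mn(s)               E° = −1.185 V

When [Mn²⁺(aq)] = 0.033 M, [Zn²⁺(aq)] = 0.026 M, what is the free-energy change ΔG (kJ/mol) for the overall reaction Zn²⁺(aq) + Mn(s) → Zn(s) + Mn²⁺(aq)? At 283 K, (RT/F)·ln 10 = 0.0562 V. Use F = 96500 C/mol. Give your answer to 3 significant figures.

E°cell = −0.755 − (−1.185) = +0.430 V; the balanced reaction transfers n = 2 electrons.
Q = [Mn²⁺(aq)] / [Zn²⁺(aq)] = 1.27, so log Q = 0.104 and E = +0.430 − (0.0562/2)(0.104) = +0.4271 V.
Finally ΔG = −nFE = −(2)(96500 C/mol)(+0.4271 V) = −82.4 kJ/mol.

−82.4 kJ/mol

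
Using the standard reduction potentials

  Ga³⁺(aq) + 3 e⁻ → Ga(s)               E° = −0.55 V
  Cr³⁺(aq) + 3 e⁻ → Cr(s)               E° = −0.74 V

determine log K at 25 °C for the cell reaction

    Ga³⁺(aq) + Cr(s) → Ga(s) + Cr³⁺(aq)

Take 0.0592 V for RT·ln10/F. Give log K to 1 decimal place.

The Ga³⁺/Ga couple is reduced (cathode); E°cell = −0.55 − (−0.74) = +0.19 V with n = 3.
At equilibrium E = 0, so log K = nE°cell / 0.0592 = (3)(+0.19) / 0.0592 = 9.6.

log K = 9.6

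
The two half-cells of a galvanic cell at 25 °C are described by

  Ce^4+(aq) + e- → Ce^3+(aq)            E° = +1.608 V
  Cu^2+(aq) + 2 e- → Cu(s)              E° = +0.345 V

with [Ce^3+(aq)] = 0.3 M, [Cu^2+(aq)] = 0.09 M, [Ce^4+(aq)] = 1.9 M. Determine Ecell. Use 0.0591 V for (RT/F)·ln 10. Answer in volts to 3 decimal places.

The Ce⁴⁺/Ce³⁺ couple has the more positive E°, so it is the cathode; Cu²⁺/Cu is the anode.
The standard potential is +1.608 − (+0.345) = +1.263 V and the balanced reaction transfers n = 2 electrons.
The balanced reaction is 2 Ce^4+(aq) + Cu(s) → 2 Ce^3+(aq) + Cu^2+(aq), so Q = ([Ce^3+(aq)]^2·[Cu^2+(aq)]) / [Ce^4+(aq)]^2 = 0.00224 and log Q = −2.649.
E = E° − (0.0591/n)·log Q = +1.263 − (0.0591/2)(−2.649) = +1.341 V.

+1.341 V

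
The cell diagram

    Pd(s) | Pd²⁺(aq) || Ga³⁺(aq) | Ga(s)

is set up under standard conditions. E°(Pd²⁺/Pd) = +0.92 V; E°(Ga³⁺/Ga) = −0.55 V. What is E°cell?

By convention the left-hand electrode in cell notation is the anode (oxidation) and the right-hand electrode is the cathode (reduction).
E°cell = E°(right) − E°(left) = −0.55 − (+0.92) = −1.47 V.
The negative sign shows that, as written, the cell would require an external voltage to drive the reaction.

−1.47 V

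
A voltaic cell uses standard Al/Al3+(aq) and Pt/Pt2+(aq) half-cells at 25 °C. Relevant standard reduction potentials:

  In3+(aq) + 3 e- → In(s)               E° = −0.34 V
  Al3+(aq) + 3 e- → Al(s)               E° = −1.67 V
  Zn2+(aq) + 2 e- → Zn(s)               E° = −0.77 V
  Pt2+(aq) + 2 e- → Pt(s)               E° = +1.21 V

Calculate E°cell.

The Pt²⁺/Pt couple has the higher E°, so Pt ion is reduced (cathode) and Al is oxidized (anode).
E°cell = E°(cathode) − E°(anode) = +1.21 − (−1.67) = +2.88 V.

+2.88 V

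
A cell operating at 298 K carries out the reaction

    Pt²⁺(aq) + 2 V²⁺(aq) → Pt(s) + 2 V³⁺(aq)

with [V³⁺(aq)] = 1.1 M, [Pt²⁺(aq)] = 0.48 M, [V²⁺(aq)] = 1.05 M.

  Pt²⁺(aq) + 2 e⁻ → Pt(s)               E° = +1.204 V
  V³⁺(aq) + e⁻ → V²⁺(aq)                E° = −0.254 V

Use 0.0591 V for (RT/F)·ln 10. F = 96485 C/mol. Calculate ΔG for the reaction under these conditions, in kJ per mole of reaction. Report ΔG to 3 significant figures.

−279 kJ/mol

With Pt²⁺/Pt reduced at the cathode, E°cell = +1.204 − (−0.254) = +1.458 V and n = 2.
Q = [V³⁺(aq)]^2 / ([Pt²⁺(aq)]·[V²⁺(aq)]^2) = 2.29, so log Q = 0.359 and E = +1.458 − (0.0591/2)(0.359) = +1.4474 V.
Finally ΔG = −nFE = −(2)(96485 C/mol)(+1.4474 V) = −279 kJ/mol.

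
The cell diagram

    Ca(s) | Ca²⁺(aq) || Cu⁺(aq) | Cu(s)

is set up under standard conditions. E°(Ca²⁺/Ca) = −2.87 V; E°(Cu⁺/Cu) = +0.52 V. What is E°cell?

+3.39 V

By convention the left-hand electrode in cell notation is the anode (oxidation) and the right-hand electrode is the cathode (reduction).
E°cell = E°(right) − E°(left) = +0.52 − (−2.87) = +3.39 V.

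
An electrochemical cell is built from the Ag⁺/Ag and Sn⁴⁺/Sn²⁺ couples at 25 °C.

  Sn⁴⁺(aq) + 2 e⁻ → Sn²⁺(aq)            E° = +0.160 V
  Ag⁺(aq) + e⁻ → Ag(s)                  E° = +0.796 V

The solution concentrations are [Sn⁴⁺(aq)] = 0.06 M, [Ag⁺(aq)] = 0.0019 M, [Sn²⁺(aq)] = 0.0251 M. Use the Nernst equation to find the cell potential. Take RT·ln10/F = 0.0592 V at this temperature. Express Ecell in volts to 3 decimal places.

The Ag⁺/Ag couple has the more positive E°, so it is the cathode; Sn⁴⁺/Sn²⁺ is the anode.
The standard potential is +0.796 − (+0.160) = +0.636 V and the balanced reaction transfers n = 2 electrons.
Balancing gives 2 Ag⁺(aq) + Sn²⁺(aq) → 2 Ag(s) + Sn⁴⁺(aq); hence Q = [Sn⁴⁺(aq)] / ([Ag⁺(aq)]^2·[Sn²⁺(aq)]) = 6.62×10^5 (log Q = 5.821).
By the Nernst equation, E = +0.636 − (0.0592/2)·(5.821) = +0.464 V.

+0.464 V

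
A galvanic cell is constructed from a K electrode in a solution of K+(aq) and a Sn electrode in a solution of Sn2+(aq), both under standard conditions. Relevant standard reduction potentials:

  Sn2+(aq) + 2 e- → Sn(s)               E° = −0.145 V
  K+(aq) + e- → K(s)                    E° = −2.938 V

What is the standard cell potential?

The Sn²⁺/Sn couple has the higher E°, so Sn ion is reduced (cathode) and K is oxidized (anode).
E°cell = E°(cathode) − E°(anode) = −0.145 − (−2.938) = +2.793 V.

+2.793 V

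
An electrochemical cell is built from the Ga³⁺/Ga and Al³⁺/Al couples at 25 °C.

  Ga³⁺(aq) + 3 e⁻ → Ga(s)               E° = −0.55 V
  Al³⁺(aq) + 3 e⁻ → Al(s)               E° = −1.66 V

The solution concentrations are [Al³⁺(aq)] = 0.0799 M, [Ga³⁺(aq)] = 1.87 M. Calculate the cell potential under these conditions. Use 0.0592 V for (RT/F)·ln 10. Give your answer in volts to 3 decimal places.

Since E°(Ga³⁺/Ga) > E°(Al³⁺/Al), Ga³⁺/Ga serves as the cathode.
E°cell = E°cat − E°an = −0.55 − (−1.66) = +1.11 V; n = 3.
For the overall reaction Ga³⁺(aq) + Al(s) → Ga(s) + Al³⁺(aq), Q = [Al³⁺(aq)] / [Ga³⁺(aq)] = 0.0427, giving log Q = −1.369.
E = E° − (0.0592/n)·log Q = +1.11 − (0.0592/3)(−1.369) = +1.137 V.

+1.137 V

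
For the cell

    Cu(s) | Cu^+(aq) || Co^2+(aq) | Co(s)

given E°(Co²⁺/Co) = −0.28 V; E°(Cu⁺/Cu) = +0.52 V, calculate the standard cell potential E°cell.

By convention the left-hand electrode in cell notation is the anode (oxidation) and the right-hand electrode is the cathode (reduction).
E°cell = E°(right) − E°(left) = −0.28 − (+0.52) = −0.80 V.
The negative sign shows that, as written, the cell would require an external voltage to drive the reaction.

−0.80 V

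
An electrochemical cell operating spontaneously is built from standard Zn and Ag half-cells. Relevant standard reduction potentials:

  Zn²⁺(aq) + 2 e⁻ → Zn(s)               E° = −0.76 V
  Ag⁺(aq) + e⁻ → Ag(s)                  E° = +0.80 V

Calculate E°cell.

Of the two couples in this cell, the one with the more positive reduction potential is reduced at the cathode: here that is Ag⁺/Ag (+0.80 V); Zn²⁺/Zn (−0.76 V) is the anode.
E°cell = E°(cathode) − E°(anode) = +0.80 − (−0.76) = +1.56 V.

+1.56 V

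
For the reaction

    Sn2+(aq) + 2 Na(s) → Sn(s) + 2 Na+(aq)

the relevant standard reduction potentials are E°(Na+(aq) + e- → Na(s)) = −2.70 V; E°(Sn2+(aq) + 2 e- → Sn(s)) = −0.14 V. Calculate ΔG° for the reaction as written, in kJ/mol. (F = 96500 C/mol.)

−494 kJ/mol

In the reaction as written Sn2+(aq) is reduced, so the Sn²⁺/Sn couple is the cathode and Na⁺/Na is the anode.
E°cell = −0.14 − (−2.70) = +2.56 V; balancing electrons gives n = 2.
ΔG° = −nFE°cell = −(2)(96500)(+2.56) J/mol = −494 kJ/mol.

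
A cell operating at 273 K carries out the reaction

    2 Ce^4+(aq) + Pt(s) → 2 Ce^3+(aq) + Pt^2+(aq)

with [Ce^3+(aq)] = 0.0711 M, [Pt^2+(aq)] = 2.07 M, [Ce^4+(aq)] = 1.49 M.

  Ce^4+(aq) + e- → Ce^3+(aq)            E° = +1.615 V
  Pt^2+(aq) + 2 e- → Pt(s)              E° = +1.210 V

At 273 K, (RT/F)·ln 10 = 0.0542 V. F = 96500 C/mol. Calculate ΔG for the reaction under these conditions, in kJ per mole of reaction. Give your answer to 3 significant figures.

The standard cell potential is +1.615 − (+1.210) = +0.405 V, with n = 2 electrons in the balanced equation.
Q = ([Ce^3+(aq)]^2·[Pt^2+(aq)]) / [Ce^4+(aq)]^2 = 0.00471, so log Q = −2.327 and E = +0.405 − (0.0542/2)(−2.327) = +0.4681 V.
Then ΔG = −nFE = −2 × 96500 × +0.4681 J/mol = −90.3 kJ/mol.

−90.3 kJ/mol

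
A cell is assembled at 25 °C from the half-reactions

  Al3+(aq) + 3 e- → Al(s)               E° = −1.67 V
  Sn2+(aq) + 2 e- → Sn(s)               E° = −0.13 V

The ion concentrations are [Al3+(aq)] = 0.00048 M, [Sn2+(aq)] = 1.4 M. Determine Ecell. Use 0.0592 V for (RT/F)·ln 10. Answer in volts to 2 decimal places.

Since E°(Sn²⁺/Sn) > E°(Al³⁺/Al), Sn²⁺/Sn serves as the cathode.
The standard potential is −0.13 − (−1.67) = +1.54 V and the balanced reaction transfers n = 6 electrons.
The balanced reaction is 3 Sn2+(aq) + 2 Al(s) → 3 Sn(s) + 2 Al3+(aq), so Q = [Al3+(aq)]^2 / [Sn2+(aq)]^3 = 8.4×10^−8 and log Q = −7.076.
E = E° − (0.0592/n)·log Q = +1.54 − (0.0592/6)(−7.076) = +1.61 V.

+1.61 V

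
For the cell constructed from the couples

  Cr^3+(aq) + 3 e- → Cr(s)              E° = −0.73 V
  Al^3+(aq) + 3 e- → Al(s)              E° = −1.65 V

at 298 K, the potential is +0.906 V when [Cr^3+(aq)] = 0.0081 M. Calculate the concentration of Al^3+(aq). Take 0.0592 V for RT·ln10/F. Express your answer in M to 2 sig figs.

Cr³⁺/Cr is the cathode (higher E°); E°cell = −0.73 − (−1.65) = +0.92 V with n = 3.
From the Nernst equation, log Q = n(E° − E)/0.0592 = 3·(+0.92 − (+0.906))/0.0592 = 0.709.
Balancing electrons gives Cr^3+(aq) + Al(s) → Cr(s) + Al^3+(aq); thus Q = [Al^3+(aq)] / [Cr^3+(aq)].
Solving for the unknown gives log [Al^3+(aq)] = −1.383, so [Al^3+(aq)] ≈ 0.041 M.

0.041 M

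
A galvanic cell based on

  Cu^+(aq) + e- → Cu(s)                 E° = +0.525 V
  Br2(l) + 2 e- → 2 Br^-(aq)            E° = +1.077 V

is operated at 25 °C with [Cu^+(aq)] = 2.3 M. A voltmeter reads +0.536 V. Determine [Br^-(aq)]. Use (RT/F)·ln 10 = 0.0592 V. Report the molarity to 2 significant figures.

0.81 M

With Br₂/Br⁻ at the cathode and Cu⁺/Cu at the anode, E°cell = +1.077 − (+0.525) = +0.552 V (n = 2).
Rearranging E = E° − (0.0592/n)·log Q gives log Q = 2(+0.552 − (+0.536))/0.0592 = 0.541.
The balanced reaction is Br2(l) + 2 Cu(s) → 2 Br^-(aq) + 2 Cu^+(aq), so Q = [Br^-(aq)]^2·[Cu^+(aq)]^2.
Solving for the unknown gives log [Br^-(aq)] = −0.091, so [Br^-(aq)] ≈ 0.81 M.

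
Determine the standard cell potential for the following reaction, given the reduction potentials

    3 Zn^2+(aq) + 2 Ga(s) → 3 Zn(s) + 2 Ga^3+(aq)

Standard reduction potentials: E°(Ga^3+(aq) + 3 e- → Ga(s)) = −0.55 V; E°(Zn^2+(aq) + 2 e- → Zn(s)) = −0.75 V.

−0.20 V

Zn^2+(aq) gains electrons, so the Zn²⁺/Zn couple is the cathode; the Ga³⁺/Ga couple is the anode.
E°cell = E°(cathode) − E°(anode) = −0.75 − (−0.55) = −0.20 V.
The negative E°cell means the reaction is non-spontaneous in the direction written.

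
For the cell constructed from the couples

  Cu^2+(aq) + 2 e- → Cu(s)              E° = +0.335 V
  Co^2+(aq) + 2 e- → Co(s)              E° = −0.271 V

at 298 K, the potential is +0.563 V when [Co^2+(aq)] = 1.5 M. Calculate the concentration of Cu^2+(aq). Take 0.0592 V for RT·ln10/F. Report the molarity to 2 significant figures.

The Cu²⁺/Cu couple has the larger reduction potential, so it is the cathode: E°cell = +0.335 − (−0.271) = +0.606 V and n = 2.
Rearranging E = E° − (0.0592/n)·log Q gives log Q = 2(+0.606 − (+0.563))/0.0592 = 1.453.
Balancing electrons gives Cu^2+(aq) + Co(s) → Cu(s) + Co^2+(aq); thus Q = [Co^2+(aq)] / [Cu^2+(aq)].
Substituting the known concentrations and solving, log [Cu^2+(aq)] = −1.277 and [Cu^2+(aq)] = 0.053 M.

0.053 M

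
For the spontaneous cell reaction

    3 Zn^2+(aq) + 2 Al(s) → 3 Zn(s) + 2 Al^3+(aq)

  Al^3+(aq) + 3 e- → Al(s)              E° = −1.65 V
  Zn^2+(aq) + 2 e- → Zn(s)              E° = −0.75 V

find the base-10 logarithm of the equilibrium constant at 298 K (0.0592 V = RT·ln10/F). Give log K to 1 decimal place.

The Zn²⁺/Zn couple is reduced (cathode); E°cell = −0.75 − (−1.65) = +0.90 V with n = 6.
At equilibrium E = 0, so log K = nE°cell / 0.0592 = (6)(+0.90) / 0.0592 = 91.2.

log K = 91.2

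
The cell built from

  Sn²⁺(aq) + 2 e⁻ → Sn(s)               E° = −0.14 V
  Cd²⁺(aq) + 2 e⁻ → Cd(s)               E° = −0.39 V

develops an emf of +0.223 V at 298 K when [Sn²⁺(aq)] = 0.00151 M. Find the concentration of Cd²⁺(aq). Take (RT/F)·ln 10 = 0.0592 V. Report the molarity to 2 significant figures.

The Sn²⁺/Sn couple has the larger reduction potential, so it is the cathode: E°cell = −0.14 − (−0.39) = +0.25 V and n = 2.
From the Nernst equation, log Q = n(E° − E)/0.0592 = 2·(+0.25 − (+0.223))/0.0592 = 0.912.
The balanced reaction is Sn²⁺(aq) + Cd(s) → Sn(s) + Cd²⁺(aq), so Q = [Cd²⁺(aq)] / [Sn²⁺(aq)].
Substituting the known concentrations and solving, log [Cd²⁺(aq)] = −1.909 and [Cd²⁺(aq)] = 0.012 M.

0.012 M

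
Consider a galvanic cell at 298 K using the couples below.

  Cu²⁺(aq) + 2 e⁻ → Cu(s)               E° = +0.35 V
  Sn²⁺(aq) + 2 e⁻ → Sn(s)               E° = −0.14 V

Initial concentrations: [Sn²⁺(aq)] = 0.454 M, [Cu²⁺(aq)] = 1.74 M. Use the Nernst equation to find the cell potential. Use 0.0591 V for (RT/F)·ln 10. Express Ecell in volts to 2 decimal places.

+0.51 V

The Cu²⁺/Cu couple has the more positive E°, so it is the cathode; Sn²⁺/Sn is the anode.
E°cell = E°cat − E°an = +0.35 − (−0.14) = +0.49 V; n = 2.
Balancing gives Cu²⁺(aq) + Sn(s) → Cu(s) + Sn²⁺(aq); hence Q = [Sn²⁺(aq)] / [Cu²⁺(aq)] = 0.261 (log Q = −0.583).
E = E° − (0.0591/n)·log Q = +0.49 − (0.0591/2)(−0.583) = +0.51 V.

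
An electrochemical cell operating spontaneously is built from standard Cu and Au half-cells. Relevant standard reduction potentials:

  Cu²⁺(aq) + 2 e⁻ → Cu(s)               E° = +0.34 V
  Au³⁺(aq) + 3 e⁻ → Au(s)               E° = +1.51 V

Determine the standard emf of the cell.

The Au³⁺/Au couple has the higher E°, so Au ion is reduced (cathode) and Cu is oxidized (anode).
E°cell = E°(cathode) − E°(anode) = +1.51 − (+0.34) = +1.17 V.

+1.17 V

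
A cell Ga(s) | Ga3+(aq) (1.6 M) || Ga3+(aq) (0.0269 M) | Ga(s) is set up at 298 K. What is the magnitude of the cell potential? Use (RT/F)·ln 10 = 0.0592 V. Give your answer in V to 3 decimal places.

For a concentration cell E°cell = 0, since both electrodes use the same couple.
The compartment with the higher Ga3+(aq) concentration (1.6 M) acts as the cathode; ions are reduced there and produced at the dilute (0.0269 M) anode.
With n = 3, Ecell = −(0.0592/3)·log([dilute]/[conc]) = −(0.0592/3)·log(0.0269/1.6) = +0.035 V.

0.035 V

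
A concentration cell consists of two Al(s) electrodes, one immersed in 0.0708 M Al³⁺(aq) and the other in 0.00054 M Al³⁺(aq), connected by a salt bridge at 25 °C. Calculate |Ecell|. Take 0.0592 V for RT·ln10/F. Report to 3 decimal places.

0.042 V

For a concentration cell E°cell = 0, since both electrodes use the same couple.
The compartment with the higher Al³⁺(aq) concentration (0.0708 M) acts as the cathode; ions are reduced there and produced at the dilute (0.00054 M) anode.
With n = 3, Ecell = −(0.0592/3)·log([dilute]/[conc]) = −(0.0592/3)·log(0.00054/0.0708) = +0.042 V.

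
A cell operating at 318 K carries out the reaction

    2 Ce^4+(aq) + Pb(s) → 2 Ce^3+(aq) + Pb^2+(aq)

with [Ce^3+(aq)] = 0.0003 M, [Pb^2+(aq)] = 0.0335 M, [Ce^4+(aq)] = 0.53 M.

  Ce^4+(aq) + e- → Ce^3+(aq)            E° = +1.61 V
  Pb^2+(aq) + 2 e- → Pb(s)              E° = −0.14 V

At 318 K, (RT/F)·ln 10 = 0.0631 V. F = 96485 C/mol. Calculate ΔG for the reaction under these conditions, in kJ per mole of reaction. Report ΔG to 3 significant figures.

−386 kJ/mol

E°cell = +1.61 − (−0.14) = +1.75 V; the balanced reaction transfers n = 2 electrons.
Q = ([Ce^3+(aq)]^2·[Pb^2+(aq)]) / [Ce^4+(aq)]^2 = 1.07×10^−8, so log Q = −7.969 and E = +1.75 − (0.0631/2)(−7.969) = +2.0014 V.
ΔG = −nFE = −(2)(96485)(+2.0014) J/mol = −386 kJ/mol.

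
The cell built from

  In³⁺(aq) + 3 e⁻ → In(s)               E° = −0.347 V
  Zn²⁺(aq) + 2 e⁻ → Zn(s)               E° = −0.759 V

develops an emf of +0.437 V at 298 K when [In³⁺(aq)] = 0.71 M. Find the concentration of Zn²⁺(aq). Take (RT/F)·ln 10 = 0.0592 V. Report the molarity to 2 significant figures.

The In³⁺/In couple has the larger reduction potential, so it is the cathode: E°cell = −0.347 − (−0.759) = +0.412 V and n = 6.
Rearranging E = E° − (0.0592/n)·log Q gives log Q = 6(+0.412 − (+0.437))/0.0592 = −2.534.
The balanced reaction is 2 In³⁺(aq) + 3 Zn(s) → 2 In(s) + 3 Zn²⁺(aq), so Q = [Zn²⁺(aq)]^3 / [In³⁺(aq)]^2.
Substituting the known concentrations and solving, log [Zn²⁺(aq)] = −0.944 and [Zn²⁺(aq)] = 0.11 M.

0.11 M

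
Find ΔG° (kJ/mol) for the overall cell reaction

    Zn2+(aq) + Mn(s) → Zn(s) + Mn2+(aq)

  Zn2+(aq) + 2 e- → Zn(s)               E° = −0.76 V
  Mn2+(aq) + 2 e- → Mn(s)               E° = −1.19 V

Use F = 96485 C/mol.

−83.0 kJ/mol

In the reaction as written Zn2+(aq) is reduced, so the Zn²⁺/Zn couple is the cathode and Mn²⁺/Mn is the anode.
E°cell = −0.76 − (−1.19) = +0.43 V; balancing electrons gives n = 2.
ΔG° = −nFE°cell = −(2)(96485)(+0.43) J/mol = −83.0 kJ/mol.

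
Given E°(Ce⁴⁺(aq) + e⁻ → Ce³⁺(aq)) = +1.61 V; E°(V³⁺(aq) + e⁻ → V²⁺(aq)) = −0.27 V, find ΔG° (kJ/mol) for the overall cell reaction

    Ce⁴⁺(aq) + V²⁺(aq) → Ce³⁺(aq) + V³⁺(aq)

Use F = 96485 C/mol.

In the reaction as written Ce⁴⁺(aq) is reduced, so the Ce⁴⁺/Ce³⁺ couple is the cathode and V³⁺/V²⁺ is the anode.
E°cell = +1.61 − (−0.27) = +1.88 V; balancing electrons gives n = 1.
ΔG° = −nFE°cell = −(1)(96485)(+1.88) J/mol = −181 kJ/mol.

−181 kJ/mol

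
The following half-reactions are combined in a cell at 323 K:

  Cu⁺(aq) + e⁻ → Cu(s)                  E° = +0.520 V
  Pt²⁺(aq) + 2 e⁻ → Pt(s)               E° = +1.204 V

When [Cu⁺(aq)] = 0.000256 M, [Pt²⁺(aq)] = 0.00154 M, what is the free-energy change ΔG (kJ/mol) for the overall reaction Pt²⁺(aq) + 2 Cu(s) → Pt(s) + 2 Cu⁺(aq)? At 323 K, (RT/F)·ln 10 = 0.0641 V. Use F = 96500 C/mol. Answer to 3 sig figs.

−159 kJ/mol

The standard cell potential is +1.204 − (+0.520) = +0.684 V, with n = 2 electrons in the balanced equation.
Q = [Cu⁺(aq)]^2 / [Pt²⁺(aq)] = 4.26×10^−5, so log Q = −4.371 and E = +0.684 − (0.0641/2)(−4.371) = +0.8241 V.
Then ΔG = −nFE = −2 × 96500 × +0.8241 J/mol = −159 kJ/mol.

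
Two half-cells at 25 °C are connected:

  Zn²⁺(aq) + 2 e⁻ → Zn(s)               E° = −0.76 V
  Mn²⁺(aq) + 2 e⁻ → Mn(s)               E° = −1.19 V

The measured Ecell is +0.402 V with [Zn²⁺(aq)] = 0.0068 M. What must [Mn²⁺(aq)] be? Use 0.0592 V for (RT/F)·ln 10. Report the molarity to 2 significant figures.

With Zn²⁺/Zn at the cathode and Mn²⁺/Mn at the anode, E°cell = −0.76 − (−1.19) = +0.43 V (n = 2).
From the Nernst equation, log Q = n(E° − E)/0.0592 = 2·(+0.43 − (+0.402))/0.0592 = 0.946.
Balancing electrons gives Zn²⁺(aq) + Mn(s) → Zn(s) + Mn²⁺(aq); thus Q = [Mn²⁺(aq)] / [Zn²⁺(aq)].
Isolating [Mn²⁺(aq)] in Q = 10^{0.946} yields log [Mn²⁺(aq)] = −1.221, i.e. 0.060 M.

0.060 M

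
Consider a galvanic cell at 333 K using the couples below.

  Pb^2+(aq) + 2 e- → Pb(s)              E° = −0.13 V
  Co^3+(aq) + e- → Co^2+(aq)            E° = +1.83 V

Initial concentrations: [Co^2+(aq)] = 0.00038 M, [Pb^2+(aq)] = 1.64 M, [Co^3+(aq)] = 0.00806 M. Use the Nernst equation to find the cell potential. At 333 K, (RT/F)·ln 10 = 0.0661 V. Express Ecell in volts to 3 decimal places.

Since E°(Co³⁺/Co²⁺) > E°(Pb²⁺/Pb), Co³⁺/Co²⁺ serves as the cathode.
E°cell = E°cat − E°an = +1.83 − (−0.13) = +1.96 V; n = 2.
The balanced reaction is 2 Co^3+(aq) + Pb(s) → 2 Co^2+(aq) + Pb^2+(aq), so Q = ([Co^2+(aq)]^2·[Pb^2+(aq)]) / [Co^3+(aq)]^2 = 0.00365 and log Q = −2.438.
Applying E = E° − (RT ln10/nF)·log Q gives +1.96 − (0.0661/2)(−2.438) = +2.041 V.

+2.041 V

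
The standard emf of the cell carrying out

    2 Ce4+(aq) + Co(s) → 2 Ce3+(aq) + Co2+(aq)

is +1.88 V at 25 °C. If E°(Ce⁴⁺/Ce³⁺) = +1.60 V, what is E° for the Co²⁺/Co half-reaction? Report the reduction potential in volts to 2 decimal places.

In the reaction as written the Ce⁴⁺/Ce³⁺ couple is reduced (cathode) and Co²⁺/Co is oxidized (anode), so E°cell = E°(Ce⁴⁺/Ce³⁺) − E°(Co²⁺/Co).
E°(Co²⁺/Co) = E°(cathode) − E°cell = +1.60 − (+1.88) = −0.28 V.

−0.28 V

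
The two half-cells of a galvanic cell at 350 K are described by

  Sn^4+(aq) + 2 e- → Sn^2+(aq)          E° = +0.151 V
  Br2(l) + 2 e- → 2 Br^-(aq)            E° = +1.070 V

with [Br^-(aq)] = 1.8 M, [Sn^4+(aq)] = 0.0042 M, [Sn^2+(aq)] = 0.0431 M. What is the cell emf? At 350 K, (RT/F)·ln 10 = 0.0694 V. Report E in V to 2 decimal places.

Since E°(Br₂/Br⁻) > E°(Sn⁴⁺/Sn²⁺), Br₂/Br⁻ serves as the cathode.
The standard potential is +1.070 − (+0.151) = +0.919 V and the balanced reaction transfers n = 2 electrons.
For the overall reaction Br2(l) + Sn^2+(aq) → 2 Br^-(aq) + Sn^4+(aq), Q = ([Br^-(aq)]^2·[Sn^4+(aq)]) / [Sn^2+(aq)] = 0.316, giving log Q = −0.501.
By the Nernst equation, E = +0.919 − (0.0694/2)·(−0.501) = +0.94 V.

+0.94 V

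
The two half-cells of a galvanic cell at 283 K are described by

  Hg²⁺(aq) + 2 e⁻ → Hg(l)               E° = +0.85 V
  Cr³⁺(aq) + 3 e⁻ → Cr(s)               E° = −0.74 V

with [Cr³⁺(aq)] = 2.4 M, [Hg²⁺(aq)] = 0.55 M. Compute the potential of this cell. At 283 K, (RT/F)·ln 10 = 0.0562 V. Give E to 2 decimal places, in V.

The Hg²⁺/Hg couple has the more positive E°, so it is the cathode; Cr³⁺/Cr is the anode.
E°cell = +0.85 − (−0.74) = +1.59 V, with n = 6 electrons transferred.
For the overall reaction 3 Hg²⁺(aq) + 2 Cr(s) → 3 Hg(l) + 2 Cr³⁺(aq), Q = [Cr³⁺(aq)]^2 / [Hg²⁺(aq)]^3 = 34.6, giving log Q = 1.539.
E = E° − (0.0562/n)·log Q = +1.59 − (0.0562/6)(1.539) = +1.58 V.

+1.58 V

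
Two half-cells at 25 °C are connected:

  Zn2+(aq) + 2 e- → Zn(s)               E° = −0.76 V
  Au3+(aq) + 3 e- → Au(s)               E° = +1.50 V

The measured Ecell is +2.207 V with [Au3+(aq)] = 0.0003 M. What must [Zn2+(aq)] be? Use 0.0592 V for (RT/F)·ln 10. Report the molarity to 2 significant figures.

Au³⁺/Au is the cathode (higher E°); E°cell = +1.50 − (−0.76) = +2.26 V with n = 6.
Since E = E° − (0.0592/n)·log Q, log Q = n(E° − E)/0.0592 = 5.372.
The balanced reaction is 2 Au3+(aq) + 3 Zn(s) → 2 Au(s) + 3 Zn2+(aq), so Q = [Zn2+(aq)]^3 / [Au3+(aq)]^2.
Solving for the unknown gives log [Zn2+(aq)] = −0.558, so [Zn2+(aq)] ≈ 0.28 M.

0.28 M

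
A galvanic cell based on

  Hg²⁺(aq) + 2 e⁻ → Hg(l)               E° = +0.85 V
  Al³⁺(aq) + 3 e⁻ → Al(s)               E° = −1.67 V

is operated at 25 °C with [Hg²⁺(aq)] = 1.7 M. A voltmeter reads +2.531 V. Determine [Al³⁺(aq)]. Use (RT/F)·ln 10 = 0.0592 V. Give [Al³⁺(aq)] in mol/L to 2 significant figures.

The Hg²⁺/Hg couple has the larger reduction potential, so it is the cathode: E°cell = +0.85 − (−1.67) = +2.52 V and n = 6.
Rearranging E = E° − (0.0592/n)·log Q gives log Q = 6(+2.52 − (+2.531))/0.0592 = −1.115.
For 3 Hg²⁺(aq) + 2 Al(s) → 3 Hg(l) + 2 Al³⁺(aq), the reaction quotient is Q = [Al³⁺(aq)]^2 / [Hg²⁺(aq)]^3.
Substituting the known concentrations and solving, log [Al³⁺(aq)] = −0.212 and [Al³⁺(aq)] = 0.61 M.

0.61 M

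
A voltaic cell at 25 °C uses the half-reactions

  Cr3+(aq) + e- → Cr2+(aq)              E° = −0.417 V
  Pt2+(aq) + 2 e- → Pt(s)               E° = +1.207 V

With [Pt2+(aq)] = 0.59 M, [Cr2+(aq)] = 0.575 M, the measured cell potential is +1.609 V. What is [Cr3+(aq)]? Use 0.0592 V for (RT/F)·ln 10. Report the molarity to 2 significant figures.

The Pt²⁺/Pt couple has the larger reduction potential, so it is the cathode: E°cell = +1.207 − (−0.417) = +1.624 V and n = 2.
Rearranging E = E° − (0.0592/n)·log Q gives log Q = 2(+1.624 − (+1.609))/0.0592 = 0.507.
The balanced reaction is Pt2+(aq) + 2 Cr2+(aq) → Pt(s) + 2 Cr3+(aq), so Q = [Cr3+(aq)]^2 / ([Pt2+(aq)]·[Cr2+(aq)]^2).
Isolating [Cr3+(aq)] in Q = 10^{0.507} yields log [Cr3+(aq)] = −0.101, i.e. 0.79 M.

0.79 M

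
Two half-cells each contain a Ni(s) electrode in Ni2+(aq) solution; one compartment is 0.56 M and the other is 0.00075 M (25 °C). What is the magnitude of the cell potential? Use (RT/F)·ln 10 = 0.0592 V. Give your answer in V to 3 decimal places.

0.085 V

For a concentration cell E°cell = 0, since both electrodes use the same couple.
The compartment with the higher Ni2+(aq) concentration (0.56 M) acts as the cathode; ions are reduced there and produced at the dilute (0.00075 M) anode.
With n = 2, Ecell = −(0.0592/2)·log([dilute]/[conc]) = −(0.0592/2)·log(0.00075/0.56) = +0.085 V.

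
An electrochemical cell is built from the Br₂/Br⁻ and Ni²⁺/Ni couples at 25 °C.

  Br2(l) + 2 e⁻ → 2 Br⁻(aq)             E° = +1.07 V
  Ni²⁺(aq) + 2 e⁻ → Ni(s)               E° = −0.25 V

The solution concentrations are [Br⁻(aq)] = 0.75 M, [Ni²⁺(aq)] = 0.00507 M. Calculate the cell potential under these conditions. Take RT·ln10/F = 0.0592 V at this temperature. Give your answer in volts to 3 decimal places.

Since E°(Br₂/Br⁻) > E°(Ni²⁺/Ni), Br₂/Br⁻ serves as the cathode.
The standard potential is +1.07 − (−0.25) = +1.32 V and the balanced reaction transfers n = 2 electrons.
The balanced reaction is Br2(l) + Ni(s) → 2 Br⁻(aq) + Ni²⁺(aq), so Q = [Br⁻(aq)]^2·[Ni²⁺(aq)] = 0.00285 and log Q = −2.545.
Applying E = E° − (RT ln10/nF)·log Q gives +1.32 − (0.0592/2)(−2.545) = +1.395 V.

+1.395 V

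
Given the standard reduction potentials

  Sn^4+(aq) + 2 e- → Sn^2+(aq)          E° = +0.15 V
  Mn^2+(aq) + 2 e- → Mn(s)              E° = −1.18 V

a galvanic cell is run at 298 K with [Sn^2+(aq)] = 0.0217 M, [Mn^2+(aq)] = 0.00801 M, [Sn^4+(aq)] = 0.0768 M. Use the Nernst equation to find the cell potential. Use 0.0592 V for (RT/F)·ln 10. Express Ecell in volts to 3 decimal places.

Since E°(Sn⁴⁺/Sn²⁺) > E°(Mn²⁺/Mn), Sn⁴⁺/Sn²⁺ serves as the cathode.
E°cell = +0.15 − (−1.18) = +1.33 V, with n = 2 electrons transferred.
Balancing gives Sn^4+(aq) + Mn(s) → Sn^2+(aq) + Mn^2+(aq); hence Q = ([Sn^2+(aq)]·[Mn^2+(aq)]) / [Sn^4+(aq)] = 0.00226 (log Q = −2.645).
By the Nernst equation, E = +1.33 − (0.0592/2)·(−2.645) = +1.408 V.

+1.408 V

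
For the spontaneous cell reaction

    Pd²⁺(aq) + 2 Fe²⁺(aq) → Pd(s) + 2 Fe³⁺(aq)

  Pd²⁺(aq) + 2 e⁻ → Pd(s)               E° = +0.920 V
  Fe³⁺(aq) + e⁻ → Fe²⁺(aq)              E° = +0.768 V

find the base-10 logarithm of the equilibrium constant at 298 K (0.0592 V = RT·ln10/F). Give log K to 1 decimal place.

The Pd²⁺/Pd couple is reduced (cathode); E°cell = +0.920 − (+0.768) = +0.152 V with n = 2.
At equilibrium E = 0, so log K = nE°cell / 0.0592 = (2)(+0.152) / 0.0592 = 5.1.

log K = 5.1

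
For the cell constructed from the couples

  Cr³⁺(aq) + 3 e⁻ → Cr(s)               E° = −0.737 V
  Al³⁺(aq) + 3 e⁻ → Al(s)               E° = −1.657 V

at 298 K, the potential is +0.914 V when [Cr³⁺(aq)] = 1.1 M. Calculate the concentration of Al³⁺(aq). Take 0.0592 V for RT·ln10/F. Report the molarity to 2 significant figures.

2.2 M

Cr³⁺/Cr is the cathode (higher E°); E°cell = −0.737 − (−1.657) = +0.920 V with n = 3.
From the Nernst equation, log Q = n(E° − E)/0.0592 = 3·(+0.920 − (+0.914))/0.0592 = 0.304.
Balancing electrons gives Cr³⁺(aq) + Al(s) → Cr(s) + Al³⁺(aq); thus Q = [Al³⁺(aq)] / [Cr³⁺(aq)].
Solving for the unknown gives log [Al³⁺(aq)] = 0.345, so [Al³⁺(aq)] ≈ 2.2 M.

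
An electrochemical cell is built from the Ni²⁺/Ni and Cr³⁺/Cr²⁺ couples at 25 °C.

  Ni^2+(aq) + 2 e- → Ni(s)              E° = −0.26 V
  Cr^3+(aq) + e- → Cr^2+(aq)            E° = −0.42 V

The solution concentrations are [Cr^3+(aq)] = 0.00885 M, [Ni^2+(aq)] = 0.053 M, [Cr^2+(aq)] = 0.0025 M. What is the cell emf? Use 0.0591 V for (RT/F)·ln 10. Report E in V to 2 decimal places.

+0.09 V

The Ni²⁺/Ni couple has the more positive E°, so it is the cathode; Cr³⁺/Cr²⁺ is the anode.
E°cell = E°cat − E°an = −0.26 − (−0.42) = +0.16 V; n = 2.
The balanced reaction is Ni^2+(aq) + 2 Cr^2+(aq) → Ni(s) + 2 Cr^3+(aq), so Q = [Cr^3+(aq)]^2 / ([Ni^2+(aq)]·[Cr^2+(aq)]^2) = 236 and log Q = 2.374.
By the Nernst equation, E = +0.16 − (0.0591/2)·(2.374) = +0.09 V.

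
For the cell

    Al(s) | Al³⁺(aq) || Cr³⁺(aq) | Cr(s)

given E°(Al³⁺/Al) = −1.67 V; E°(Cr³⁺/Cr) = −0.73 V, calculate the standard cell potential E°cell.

By convention the left-hand electrode in cell notation is the anode (oxidation) and the right-hand electrode is the cathode (reduction).
E°cell = E°(right) − E°(left) = −0.73 − (−1.67) = +0.94 V.

+0.94 V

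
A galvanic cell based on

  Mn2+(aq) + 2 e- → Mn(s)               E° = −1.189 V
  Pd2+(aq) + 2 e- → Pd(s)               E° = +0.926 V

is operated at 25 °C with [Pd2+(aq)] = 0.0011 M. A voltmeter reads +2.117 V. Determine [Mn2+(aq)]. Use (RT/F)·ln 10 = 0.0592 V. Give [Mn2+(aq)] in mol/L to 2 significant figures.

The Pd²⁺/Pd couple has the larger reduction potential, so it is the cathode: E°cell = +0.926 − (−1.189) = +2.115 V and n = 2.
Rearranging E = E° − (0.0592/n)·log Q gives log Q = 2(+2.115 − (+2.117))/0.0592 = −0.068.
The balanced reaction is Pd2+(aq) + Mn(s) → Pd(s) + Mn2+(aq), so Q = [Mn2+(aq)] / [Pd2+(aq)].
Solving for the unknown gives log [Mn2+(aq)] = −3.027, so [Mn2+(aq)] ≈ 0.00094 M.

0.00094 M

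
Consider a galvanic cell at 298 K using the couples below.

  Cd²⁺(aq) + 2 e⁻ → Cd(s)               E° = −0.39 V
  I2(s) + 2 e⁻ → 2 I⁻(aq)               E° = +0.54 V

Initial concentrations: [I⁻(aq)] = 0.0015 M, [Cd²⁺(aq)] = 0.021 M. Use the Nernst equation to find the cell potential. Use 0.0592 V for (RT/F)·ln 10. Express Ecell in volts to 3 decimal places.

+1.147 V

Since E°(I₂/I⁻) > E°(Cd²⁺/Cd), I₂/I⁻ serves as the cathode.
E°cell = E°cat − E°an = +0.54 − (−0.39) = +0.93 V; n = 2.
Balancing gives I2(s) + Cd(s) → 2 I⁻(aq) + Cd²⁺(aq); hence Q = [I⁻(aq)]^2·[Cd²⁺(aq)] = 4.73×10^−8 (log Q = −7.326).
E = E° − (0.0592/n)·log Q = +0.93 − (0.0592/2)(−7.326) = +1.147 V.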